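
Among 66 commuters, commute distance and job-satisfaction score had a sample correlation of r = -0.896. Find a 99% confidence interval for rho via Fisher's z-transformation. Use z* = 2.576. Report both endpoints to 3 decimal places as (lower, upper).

Fisher z: z_r = atanh(r) = ½·ln((1+(-0.896))/(1−(-0.896))) = -1.451555
SE(z) = 1/√(n−3) = 1/√63 = 0.125988
99% ⇒ z* = 2.576; margin = 2.576·0.125988 = 0.324545
CI on z-scale: (-1.776100, -1.127010)
Back-transform: tanh(-1.776100) = -0.944274, tanh(-1.127010) = -0.809993

(-0.944, -0.810)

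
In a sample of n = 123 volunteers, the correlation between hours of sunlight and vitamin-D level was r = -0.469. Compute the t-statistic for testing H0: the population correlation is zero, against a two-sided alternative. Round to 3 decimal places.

-5.841

t = r·√(n−2) / √(1−r²) with r = -0.469, n = 123
  = -0.469·√121 / √(1 − 0.219961)
  = -0.469·11.000000 / 0.883198
  = -5.159000 / 0.883198 = -5.841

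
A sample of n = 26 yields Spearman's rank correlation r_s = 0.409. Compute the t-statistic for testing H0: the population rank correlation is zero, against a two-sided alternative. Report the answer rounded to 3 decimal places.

1 − r_s² = 1 − 0.167281 = 0.832719;  √(1−r_s²) = 0.912534
√(n−2) = √24 = 4.898979
t = r_s·√(n−2)/√(1−r_s²) = 0.409 · 4.898979 / 0.912534 = 2.196

2.196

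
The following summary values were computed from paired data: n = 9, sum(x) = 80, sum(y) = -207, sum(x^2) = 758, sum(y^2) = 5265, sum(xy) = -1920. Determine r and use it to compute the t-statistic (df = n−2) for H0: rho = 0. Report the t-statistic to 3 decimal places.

-1.612

Numerator: nΣxy − (Σx)(Σy) = 9·(-1920) − (80)(-207) = -720
Denominator: √[(nΣx²−(Σx)²)(nΣy²−(Σy)²)]
  nΣx²−(Σx)² = 9·758 − 6400 = 422;  nΣy²−(Σy)² = 9·5265 − 42849 = 4536
  √(422·4536) = √1914192 = 1383.5433
r = -720 / 1383.5433 = -0.5204
t = r·√(n−2)/√(1−r²) = -0.5204·√7 / √(1−0.270816) = -1.376849 / 0.853923 = -1.612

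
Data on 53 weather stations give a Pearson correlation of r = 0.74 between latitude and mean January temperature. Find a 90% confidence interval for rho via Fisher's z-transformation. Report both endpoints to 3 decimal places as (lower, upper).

(0.616, 0.828)

Fisher z: z_r = atanh(r) = ½·ln((1+0.74)/(1−0.74)) = 0.950479
SE(z) = 1/√(n−3) = 1/√50 = 0.141421
90% ⇒ z* = 1.645; margin = 1.645·0.141421 = 0.232638
CI on z-scale: (0.717841, 1.183117)
Back-transform: tanh(0.717841) = 0.615570, tanh(1.183117) = 0.828432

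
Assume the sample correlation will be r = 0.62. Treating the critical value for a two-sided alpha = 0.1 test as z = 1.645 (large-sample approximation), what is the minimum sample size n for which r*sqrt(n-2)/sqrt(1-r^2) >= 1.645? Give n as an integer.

7

r√(n−2)/√(1−r²) ≥ 1.645  ⇔  n−2 ≥ (1.645)²·(1−r²)/r²
(1−r²)/r² = (1−0.3844)/0.3844 = 1.6015
n ≥ 2 + 2.706025·1.6015 = 2 + 4.3337 = 6.3337
⌈6.3337⌉ = 7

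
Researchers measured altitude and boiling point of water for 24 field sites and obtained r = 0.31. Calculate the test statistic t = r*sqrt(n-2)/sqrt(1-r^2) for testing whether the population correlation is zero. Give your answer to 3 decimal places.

1.529

t = r·√(n−2) / √(1−r²) with r = 0.31, n = 24
  = 0.31·√22 / √(1 − 0.0961)
  = 0.31·4.690416 / 0.950737
  = 1.454029 / 0.950737 = 1.529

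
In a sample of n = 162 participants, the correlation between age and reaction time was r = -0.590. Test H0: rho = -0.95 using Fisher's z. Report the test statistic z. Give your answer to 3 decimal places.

14.553

Fisher z: atanh(-0.590) = -0.677666, atanh(-0.95) = -1.831781
z = (z_r − z_0)·√(n−3) = (-0.677666 − (-1.831781))·√159 = 1.154115 · 12.609520 = 14.553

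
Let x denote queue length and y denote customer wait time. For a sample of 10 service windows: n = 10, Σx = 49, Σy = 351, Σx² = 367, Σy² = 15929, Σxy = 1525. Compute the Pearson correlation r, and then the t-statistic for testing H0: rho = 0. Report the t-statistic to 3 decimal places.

-0.851

Numerator: nΣxy − (Σx)(Σy) = 10·1525 − (49)(351) = -1949
Denominator: √[(nΣx²−(Σx)²)(nΣy²−(Σy)²)]
  nΣx²−(Σx)² = 10·367 − 2401 = 1269;  nΣy²−(Σy)² = 10·15929 − 123201 = 36089
  √(1269·36089) = √45796941 = 6767.3437
r = -1949 / 6767.3437 = -0.2880
t = r·√(n−2)/√(1−r²) = -0.2880·√8 / √(1−0.082944) = -0.814587 / 0.957630 = -0.851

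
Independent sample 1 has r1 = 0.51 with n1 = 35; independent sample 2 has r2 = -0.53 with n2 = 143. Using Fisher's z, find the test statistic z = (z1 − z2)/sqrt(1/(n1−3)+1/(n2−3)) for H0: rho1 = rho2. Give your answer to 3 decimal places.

Fisher z-transforms: z1 = atanh(0.51) = 0.562730, z2 = atanh(-0.53) = -0.590145; difference d = 1.152875
Var(d) = 1/32 + 1/140 = 0.0312500 + 0.0071429 = 0.0383929
z = d/√Var(d) = 1.152875 / √0.0383929 = 1.152875 / 0.195941 = 5.884

5.884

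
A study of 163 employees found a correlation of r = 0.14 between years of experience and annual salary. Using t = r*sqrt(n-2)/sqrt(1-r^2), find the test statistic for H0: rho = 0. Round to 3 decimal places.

1 − r² = 1 − 0.0196 = 0.9804;  √(1−r²) = 0.990152
√(n−2) = √161 = 12.688578
t = r·√(n−2)/√(1−r²) = 0.14 · 12.688578 / 0.990152 = 1.794

1.794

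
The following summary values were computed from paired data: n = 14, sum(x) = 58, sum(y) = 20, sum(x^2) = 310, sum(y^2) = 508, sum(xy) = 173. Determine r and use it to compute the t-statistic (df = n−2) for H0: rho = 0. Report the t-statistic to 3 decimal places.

S_xy = nΣxy − ΣxΣy = 14·173 − 58·20 = 2422 − 1160 = 1262
S_xx = nΣx² − (Σx)² = 14·310 − 58² = 4340 − 3364 = 976
S_yy = nΣy² − (Σy)² = 14·508 − 20² = 7112 − 400 = 6712
r = S_xy / √(S_xx·S_yy) = 1262 / √(976·6712) = 1262 / √6550912 = 1262 / 2559.4749 = 0.4931
t = r·√(n−2)/√(1−r²) = 0.4931·√12 / √(1−0.243148) = 1.708149 / 0.869972 = 1.963

1.963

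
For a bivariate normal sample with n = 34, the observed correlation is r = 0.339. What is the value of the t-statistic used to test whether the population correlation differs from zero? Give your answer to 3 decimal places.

2.038

t = r·√(n−2) / √(1−r²) with r = 0.339, n = 34
  = 0.339·√32 / √(1 − 0.114921)
  = 0.339·5.656854 / 0.940786
  = 1.917674 / 0.940786 = 2.038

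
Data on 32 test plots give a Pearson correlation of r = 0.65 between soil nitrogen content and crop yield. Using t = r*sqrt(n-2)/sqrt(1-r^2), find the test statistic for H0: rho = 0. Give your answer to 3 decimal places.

4.685

t = r·√(n−2) / √(1−r²) with r = 0.65, n = 32
  = 0.65·√30 / √(1 − 0.4225)
  = 0.65·5.477226 / 0.759934
  = 3.560197 / 0.759934 = 4.685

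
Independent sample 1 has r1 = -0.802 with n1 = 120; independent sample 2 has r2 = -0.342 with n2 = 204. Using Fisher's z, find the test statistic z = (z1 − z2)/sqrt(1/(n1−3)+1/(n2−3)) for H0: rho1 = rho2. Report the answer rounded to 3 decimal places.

-6.431

Fisher z-transforms: z1 = atanh(-0.802) = -1.104193, z2 = atanh(-0.342) = -0.356356; difference d = -0.747837
Var(d) = 1/117 + 1/201 = 0.0085470 + 0.0049751 = 0.0135221
z = d/√Var(d) = -0.747837 / √0.0135221 = -0.747837 / 0.116285 = -6.431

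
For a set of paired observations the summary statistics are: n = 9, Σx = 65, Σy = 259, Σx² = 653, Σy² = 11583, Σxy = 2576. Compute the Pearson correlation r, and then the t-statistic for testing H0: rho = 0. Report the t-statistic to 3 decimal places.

3.658

S_xy = nΣxy − ΣxΣy = 9·2576 − 65·259 = 23184 − 16835 = 6349
S_xx = nΣx² − (Σx)² = 9·653 − 65² = 5877 − 4225 = 1652
S_yy = nΣy² − (Σy)² = 9·11583 − 259² = 104247 − 67081 = 37166
r = S_xy / √(S_xx·S_yy) = 6349 / √(1652·37166) = 6349 / √61398232 = 6349 / 7835.7024 = 0.8103
t = r·√(n−2)/√(1−r²) = 0.8103·√7 / √(1−0.656586) = 2.143852 / 0.586015 = 3.658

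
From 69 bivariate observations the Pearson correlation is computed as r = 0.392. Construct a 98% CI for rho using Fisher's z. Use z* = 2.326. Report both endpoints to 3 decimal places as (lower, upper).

(0.127, 0.605)

Fisher z: z_r = atanh(r) = ½·ln((1+0.392)/(1−0.392)) = 0.414161
SE(z) = 1/√(n−3) = 1/√66 = 0.123091
98% ⇒ z* = 2.326; margin = 2.326·0.123091 = 0.286310
CI on z-scale: (0.127851, 0.700471)
Back-transform: tanh(0.127851) = 0.127159, tanh(0.700471) = 0.604667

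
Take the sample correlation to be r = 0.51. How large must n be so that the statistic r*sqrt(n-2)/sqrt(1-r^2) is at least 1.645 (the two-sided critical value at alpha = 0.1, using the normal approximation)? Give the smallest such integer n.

r√(n−2)/√(1−r²) ≥ 1.645  ⇔  n−2 ≥ (1.645)²·(1−r²)/r²
(1−r²)/r² = (1−0.2601)/0.2601 = 2.8447
n ≥ 2 + 2.706025·2.8447 = 2 + 7.6978 = 9.6978
⌈9.6978⌉ = 10

10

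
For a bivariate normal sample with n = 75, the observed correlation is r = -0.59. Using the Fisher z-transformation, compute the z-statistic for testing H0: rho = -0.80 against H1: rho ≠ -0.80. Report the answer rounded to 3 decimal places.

Fisher z: atanh(-0.59) = -0.677666, atanh(-0.80) = -1.098612
z = (z_r − z_0)·√(n−3) = (-0.677666 − (-1.098612))·√72 = 0.420946 · 8.485281 = 3.572

3.572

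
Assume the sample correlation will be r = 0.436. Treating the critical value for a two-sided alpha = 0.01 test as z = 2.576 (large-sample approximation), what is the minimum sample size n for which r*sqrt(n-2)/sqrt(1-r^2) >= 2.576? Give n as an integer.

31

r√(n−2)/√(1−r²) ≥ 2.576  ⇔  n−2 ≥ (2.576)²·(1−r²)/r²
(1−r²)/r² = (1−0.190096)/0.190096 = 4.2605
n ≥ 2 + 6.635776·4.2605 = 2 + 28.2717 = 30.2717
⌈30.2717⌉ = 31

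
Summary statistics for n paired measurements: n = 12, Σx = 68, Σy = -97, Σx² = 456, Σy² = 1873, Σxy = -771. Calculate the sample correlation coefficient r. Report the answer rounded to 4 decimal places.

-0.7979

Numerator: nΣxy − (Σx)(Σy) = 12·(-771) − (68)(-97) = -2656
Denominator: √[(nΣx²−(Σx)²)(nΣy²−(Σy)²)]
  nΣx²−(Σx)² = 12·456 − 4624 = 848;  nΣy²−(Σy)² = 12·1873 − 9409 = 13067
  √(848·13067) = √11080816 = 3328.7860
r = -2656 / 3328.7860 = -0.7979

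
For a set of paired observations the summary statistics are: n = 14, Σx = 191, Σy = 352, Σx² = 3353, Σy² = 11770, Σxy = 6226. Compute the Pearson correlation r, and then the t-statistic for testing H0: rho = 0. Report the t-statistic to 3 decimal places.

S_xy = nΣxy − ΣxΣy = 14·6226 − 191·352 = 87164 − 67232 = 19932
S_xx = nΣx² − (Σx)² = 14·3353 − 191² = 46942 − 36481 = 10461
S_yy = nΣy² − (Σy)² = 14·11770 − 352² = 164780 − 123904 = 40876
r = S_xy / √(S_xx·S_yy) = 19932 / √(10461·40876) = 19932 / √427603836 = 19932 / 20678.5840 = 0.9639
t = r·√(n−2)/√(1−r²) = 0.9639·√12 / √(1−0.929103) = 3.339048 / 0.266265 = 12.540

12.540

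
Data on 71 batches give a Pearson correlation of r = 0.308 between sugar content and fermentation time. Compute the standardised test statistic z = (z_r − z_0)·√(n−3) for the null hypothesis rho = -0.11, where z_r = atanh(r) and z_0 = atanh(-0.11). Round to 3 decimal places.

Fisher z: atanh(0.308) = 0.318334, atanh(-0.11) = -0.110447
z = (z_r − z_0)·√(n−3) = (0.318334 − (-0.110447))·√68 = 0.428781 · 8.246211 = 3.536

3.536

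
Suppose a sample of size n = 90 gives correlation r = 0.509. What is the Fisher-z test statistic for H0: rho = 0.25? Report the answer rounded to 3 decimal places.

2.854

Fisher z: atanh(0.509) = 0.561379, atanh(0.25) = 0.255413
z = (z_r − z_0)·√(n−3) = (0.561379 − 0.255413)·√87 = 0.305966 · 9.327379 = 2.854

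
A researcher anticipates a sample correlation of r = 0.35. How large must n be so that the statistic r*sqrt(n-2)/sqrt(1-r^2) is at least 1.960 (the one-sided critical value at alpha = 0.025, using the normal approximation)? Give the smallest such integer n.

30

Need r·√(n−2)/√(1−r²) ≥ 1.960
√(n−2) ≥ 1.960·√(1−0.1225) / 0.35 = 1.960·0.936750 / 0.35 = 5.2458
n−2 ≥ 27.5184  ⇒  n ≥ 29.5184
Smallest integer n = 30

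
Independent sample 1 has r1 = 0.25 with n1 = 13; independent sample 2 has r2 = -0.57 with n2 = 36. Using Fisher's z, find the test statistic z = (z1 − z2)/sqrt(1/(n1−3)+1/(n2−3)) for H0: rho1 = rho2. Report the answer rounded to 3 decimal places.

2.501

Fisher z-transforms: z1 = atanh(0.25) = 0.255413, z2 = atanh(-0.57) = -0.647523; difference d = 0.902936
Var(d) = 1/10 + 1/33 = 0.1000000 + 0.0303030 = 0.1303030
z = d/√Var(d) = 0.902936 / √0.1303030 = 0.902936 / 0.360975 = 2.501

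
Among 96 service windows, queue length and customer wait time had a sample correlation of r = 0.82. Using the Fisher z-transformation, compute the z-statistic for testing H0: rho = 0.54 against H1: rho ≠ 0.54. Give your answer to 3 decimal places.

z_r = atanh(0.82) = 1.156817,  z_0 = atanh(0.54) = 0.604156
SE = 1/√(n−3) = 1/√93 = 0.103695
z = (z_r − z_0)/SE = (1.156817 − 0.604156) / 0.103695 = 0.552661 / 0.103695 = 5.330

5.330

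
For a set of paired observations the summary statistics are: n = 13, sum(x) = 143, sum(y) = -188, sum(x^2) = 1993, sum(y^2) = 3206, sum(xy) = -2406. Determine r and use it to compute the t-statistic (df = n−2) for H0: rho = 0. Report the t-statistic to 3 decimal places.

-3.729

S_xy = nΣxy − ΣxΣy = 13·(-2406) − 143·(-188) = -31278 − (-26884) = -4394
S_xx = nΣx² − (Σx)² = 13·1993 − 143² = 25909 − 20449 = 5460
S_yy = nΣy² − (Σy)² = 13·3206 − (-188)² = 41678 − 35344 = 6334
r = S_xy / √(S_xx·S_yy) = -4394 / √(5460·6334) = -4394 / √34583640 = -4394 / 5880.7857 = -0.7472
t = r·√(n−2)/√(1−r²) = -0.7472·√11 / √(1−0.558308) = -2.478182 / 0.664599 = -3.729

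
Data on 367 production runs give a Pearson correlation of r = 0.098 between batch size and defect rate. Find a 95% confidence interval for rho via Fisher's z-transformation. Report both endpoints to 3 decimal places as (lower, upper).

Fisher z: z_r = atanh(r) = ½·ln((1+0.098)/(1−0.098)) = 0.098316
SE(z) = 1/√(n−3) = 1/√364 = 0.052414
95% ⇒ z* = 1.960; margin = 1.960·0.052414 = 0.102731
CI on z-scale: (-0.004415, 0.201047)
Back-transform: tanh(-0.004415) = -0.004415, tanh(0.201047) = 0.198381

(-0.004, 0.198)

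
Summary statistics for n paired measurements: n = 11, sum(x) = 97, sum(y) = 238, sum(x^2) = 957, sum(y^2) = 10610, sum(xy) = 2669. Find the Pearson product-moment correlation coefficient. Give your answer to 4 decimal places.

Numerator: nΣxy − (Σx)(Σy) = 11·2669 − (97)(238) = 6273
Denominator: √[(nΣx²−(Σx)²)(nΣy²−(Σy)²)]
  nΣx²−(Σx)² = 11·957 − 9409 = 1118;  nΣy²−(Σy)² = 11·10610 − 56644 = 60066
  √(1118·60066) = √67153788 = 8194.7415
r = 6273 / 8194.7415 = 0.7655

0.7655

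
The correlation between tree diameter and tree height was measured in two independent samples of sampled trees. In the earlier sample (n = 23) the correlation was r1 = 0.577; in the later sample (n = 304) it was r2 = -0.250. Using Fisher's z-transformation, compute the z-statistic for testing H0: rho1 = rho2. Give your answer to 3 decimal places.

3.955

z1 = atanh(0.577) = 0.657954,  z2 = atanh(-0.250) = -0.255413
SE = √(1/(n1−3) + 1/(n2−3)) = √(1/20 + 1/301) = √(0.0500000 + 0.0033223) = √0.0533223 = 0.230916
z = (z1 − z2)/SE = (0.657954 − (-0.255413)) / 0.230916 = 0.913367 / 0.230916 = 3.955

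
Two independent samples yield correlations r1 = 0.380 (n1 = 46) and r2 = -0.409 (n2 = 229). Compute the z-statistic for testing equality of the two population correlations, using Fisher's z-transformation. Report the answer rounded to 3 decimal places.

5.016

z1 = atanh(0.380) = 0.400060,  z2 = atanh(-0.409) = -0.434410
SE = √(1/(n1−3) + 1/(n2−3)) = √(1/43 + 1/226) = √(0.0232558 + 0.0044248) = √0.0276806 = 0.166375
z = (z1 − z2)/SE = (0.400060 − (-0.434410)) / 0.166375 = 0.834470 / 0.166375 = 5.016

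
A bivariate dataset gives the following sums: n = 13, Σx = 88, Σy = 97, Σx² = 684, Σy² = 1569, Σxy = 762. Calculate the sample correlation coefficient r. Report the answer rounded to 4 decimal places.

0.3857

S_xy = nΣxy − ΣxΣy = 13·762 − 88·97 = 9906 − 8536 = 1370
S_xx = nΣx² − (Σx)² = 13·684 − 88² = 8892 − 7744 = 1148
S_yy = nΣy² − (Σy)² = 13·1569 − 97² = 20397 − 9409 = 10988
r = S_xy / √(S_xx·S_yy) = 1370 / √(1148·10988) = 1370 / √12614224 = 1370 / 3551.6509 = 0.3857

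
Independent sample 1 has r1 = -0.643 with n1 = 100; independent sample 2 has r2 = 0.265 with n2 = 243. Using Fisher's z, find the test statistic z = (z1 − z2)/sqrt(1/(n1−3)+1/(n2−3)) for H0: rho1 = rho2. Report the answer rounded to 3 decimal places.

-8.600

z1 = atanh(-0.643) = -0.763272,  z2 = atanh(0.265) = 0.271478
SE = √(1/(n1−3) + 1/(n2−3)) = √(1/97 + 1/240) = √(0.0103093 + 0.0041667) = √0.0144760 = 0.120316
z = (z1 − z2)/SE = (-0.763272 − 0.271478) / 0.120316 = -1.034750 / 0.120316 = -8.600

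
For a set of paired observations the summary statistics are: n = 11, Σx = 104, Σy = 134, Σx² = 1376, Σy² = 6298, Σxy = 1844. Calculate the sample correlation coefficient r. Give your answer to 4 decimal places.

Numerator: nΣxy − (Σx)(Σy) = 11·1844 − (104)(134) = 6348
Denominator: √[(nΣx²−(Σx)²)(nΣy²−(Σy)²)]
  nΣx²−(Σx)² = 11·1376 − 10816 = 4320;  nΣy²−(Σy)² = 11·6298 − 17956 = 51322
  √(4320·51322) = √221711040 = 14889.9644
r = 6348 / 14889.9644 = 0.4263

0.4263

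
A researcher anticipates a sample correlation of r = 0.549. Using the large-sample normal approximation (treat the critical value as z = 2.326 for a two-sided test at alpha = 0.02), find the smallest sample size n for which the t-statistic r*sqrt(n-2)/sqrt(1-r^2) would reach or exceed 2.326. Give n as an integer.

r√(n−2)/√(1−r²) ≥ 2.326  ⇔  n−2 ≥ (2.326)²·(1−r²)/r²
(1−r²)/r² = (1−0.301401)/0.301401 = 2.3178
n ≥ 2 + 5.410276·2.3178 = 2 + 12.5399 = 14.5399
⌈14.5399⌉ = 15

15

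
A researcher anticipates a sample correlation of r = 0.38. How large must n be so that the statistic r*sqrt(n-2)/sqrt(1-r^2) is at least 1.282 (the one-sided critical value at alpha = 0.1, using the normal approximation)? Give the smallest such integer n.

Need r·√(n−2)/√(1−r²) ≥ 1.282
√(n−2) ≥ 1.282·√(1−0.1444) / 0.38 = 1.282·0.924986 / 0.38 = 3.1206
n−2 ≥ 9.7381  ⇒  n ≥ 11.7381
Smallest integer n = 12

12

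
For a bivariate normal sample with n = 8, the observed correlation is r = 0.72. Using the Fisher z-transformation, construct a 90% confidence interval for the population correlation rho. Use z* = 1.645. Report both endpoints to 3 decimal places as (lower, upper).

z_r = atanh(0.72) = 0.907645;  SE = 1/√(n−3) = 1/√5 = 0.447214
z-limits: 0.907645 ± 1.645·0.447214 = 0.907645 ± 0.735667 = [0.171978, 1.643312]
ρ-limits: (tanh 0.171978, tanh 1.643312) = (0.170, 0.928)

(0.170, 0.928)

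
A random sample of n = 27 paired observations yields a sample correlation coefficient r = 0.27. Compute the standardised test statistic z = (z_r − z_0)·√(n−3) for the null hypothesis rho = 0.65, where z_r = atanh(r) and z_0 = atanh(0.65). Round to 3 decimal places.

z_r = atanh(0.27) = 0.276864,  z_0 = atanh(0.65) = 0.775299
SE = 1/√(n−3) = 1/√24 = 0.204124
z = (z_r − z_0)/SE = (0.276864 − 0.775299) / 0.204124 = -0.498435 / 0.204124 = -2.442

-2.442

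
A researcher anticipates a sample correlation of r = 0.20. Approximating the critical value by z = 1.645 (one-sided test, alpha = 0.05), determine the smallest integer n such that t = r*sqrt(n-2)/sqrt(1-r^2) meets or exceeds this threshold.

r√(n−2)/√(1−r²) ≥ 1.645  ⇔  n−2 ≥ (1.645)²·(1−r²)/r²
(1−r²)/r² = (1−0.0400)/0.0400 = 24.0000
n ≥ 2 + 2.706025·24.0000 = 2 + 64.9446 = 66.9446
⌈66.9446⌉ = 67

67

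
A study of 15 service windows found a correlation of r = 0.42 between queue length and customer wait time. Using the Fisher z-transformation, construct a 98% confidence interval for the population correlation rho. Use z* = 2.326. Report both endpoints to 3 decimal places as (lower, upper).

z_r = atanh(0.42) = 0.447692;  SE = 1/√(n−3) = 1/√12 = 0.288675
z-limits: 0.447692 ± 2.326·0.288675 = 0.447692 ± 0.671458 = [-0.223766, 1.119150]
ρ-limits: (tanh -0.223766, tanh 1.119150) = (-0.220, 0.807)

(-0.220, 0.807)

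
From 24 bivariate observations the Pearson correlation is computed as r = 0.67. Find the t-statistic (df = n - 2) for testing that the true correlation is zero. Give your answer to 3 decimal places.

1 − r² = 1 − 0.4489 = 0.5511;  √(1−r²) = 0.742361
√(n−2) = √22 = 4.690416
t = r·√(n−2)/√(1−r²) = 0.67 · 4.690416 / 0.742361 = 4.233

4.233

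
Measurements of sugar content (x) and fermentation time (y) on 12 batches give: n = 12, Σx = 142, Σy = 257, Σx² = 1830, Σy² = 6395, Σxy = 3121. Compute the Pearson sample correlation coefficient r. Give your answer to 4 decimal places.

S_xy = nΣxy − ΣxΣy = 12·3121 − 142·257 = 37452 − 36494 = 958
S_xx = nΣx² − (Σx)² = 12·1830 − 142² = 21960 − 20164 = 1796
S_yy = nΣy² − (Σy)² = 12·6395 − 257² = 76740 − 66049 = 10691
r = S_xy / √(S_xx·S_yy) = 958 / √(1796·10691) = 958 / √19201036 = 958 / 4381.8987 = 0.2186

0.2186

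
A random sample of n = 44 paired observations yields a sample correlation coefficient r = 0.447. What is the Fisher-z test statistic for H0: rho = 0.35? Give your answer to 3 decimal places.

Fisher z: atanh(0.447) = 0.480945, atanh(0.35) = 0.365444
z = (z_r − z_0)·√(n−3) = (0.480945 − 0.365444)·√41 = 0.115501 · 6.403124 = 0.740

0.740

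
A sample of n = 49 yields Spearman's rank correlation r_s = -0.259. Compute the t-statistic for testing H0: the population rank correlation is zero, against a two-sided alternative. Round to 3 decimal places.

t = r_s·√(n−2) / √(1−r_s²) with r_s = -0.259, n = 49
  = -0.259·√47 / √(1 − 0.067081)
  = -0.259·6.855655 / 0.965877
  = -1.775615 / 0.965877 = -1.838

-1.838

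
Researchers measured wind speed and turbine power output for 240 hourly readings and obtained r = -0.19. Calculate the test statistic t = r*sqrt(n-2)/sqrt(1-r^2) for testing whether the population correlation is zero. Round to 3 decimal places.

1 − r² = 1 − 0.0361 = 0.9639;  √(1−r²) = 0.981784
√(n−2) = √238 = 15.427249
t = r·√(n−2)/√(1−r²) = -0.19 · 15.427249 / 0.981784 = -2.986

-2.986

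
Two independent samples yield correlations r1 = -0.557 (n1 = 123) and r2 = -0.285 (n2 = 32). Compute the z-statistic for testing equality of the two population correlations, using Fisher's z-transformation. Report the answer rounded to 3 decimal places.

-1.621

Fisher z-transforms: z1 = atanh(-0.557) = -0.628473, z2 = atanh(-0.285) = -0.293116; difference d = -0.335357
Var(d) = 1/120 + 1/29 = 0.0083333 + 0.0344828 = 0.0428161
z = d/√Var(d) = -0.335357 / √0.0428161 = -0.335357 / 0.206921 = -1.621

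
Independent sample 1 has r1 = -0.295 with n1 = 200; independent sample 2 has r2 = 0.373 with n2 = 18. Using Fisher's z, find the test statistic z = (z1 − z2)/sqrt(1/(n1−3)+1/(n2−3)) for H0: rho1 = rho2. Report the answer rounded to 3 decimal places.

-2.598

z1 = atanh(-0.295) = -0.304034,  z2 = atanh(0.373) = 0.391903
SE = √(1/(n1−3) + 1/(n2−3)) = √(1/197 + 1/15) = √(0.0050761 + 0.0666667) = √0.0717428 = 0.267848
z = (z1 − z2)/SE = (-0.304034 − 0.391903) / 0.267848 = -0.695937 / 0.267848 = -2.598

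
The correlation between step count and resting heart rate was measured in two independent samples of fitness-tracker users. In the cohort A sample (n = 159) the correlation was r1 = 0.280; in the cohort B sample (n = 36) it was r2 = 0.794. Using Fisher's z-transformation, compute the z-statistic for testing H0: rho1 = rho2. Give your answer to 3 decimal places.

z1 = atanh(0.280) = 0.287682,  z2 = atanh(0.794) = 1.082163
SE = √(1/(n1−3) + 1/(n2−3)) = √(1/156 + 1/33) = √(0.0064103 + 0.0303030) = √0.0367133 = 0.191607
z = (z1 − z2)/SE = (0.287682 − 1.082163) / 0.191607 = -0.794481 / 0.191607 = -4.146

-4.146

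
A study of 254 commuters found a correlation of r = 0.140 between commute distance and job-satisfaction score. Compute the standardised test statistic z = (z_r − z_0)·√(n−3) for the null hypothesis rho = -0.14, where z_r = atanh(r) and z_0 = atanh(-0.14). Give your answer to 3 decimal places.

4.465

Fisher z: atanh(0.140) = 0.140926, atanh(-0.14) = -0.140926
z = (z_r − z_0)·√(n−3) = (0.140926 − (-0.140926))·√251 = 0.281852 · 15.842980 = 4.465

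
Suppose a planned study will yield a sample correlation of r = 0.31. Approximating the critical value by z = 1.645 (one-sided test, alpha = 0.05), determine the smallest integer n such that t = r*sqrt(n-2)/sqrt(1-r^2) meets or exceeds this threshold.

28

Need r·√(n−2)/√(1−r²) ≥ 1.645
√(n−2) ≥ 1.645·√(1−0.0961) / 0.31 = 1.645·0.950737 / 0.31 = 5.0450
n−2 ≥ 25.4520  ⇒  n ≥ 27.4520
Smallest integer n = 28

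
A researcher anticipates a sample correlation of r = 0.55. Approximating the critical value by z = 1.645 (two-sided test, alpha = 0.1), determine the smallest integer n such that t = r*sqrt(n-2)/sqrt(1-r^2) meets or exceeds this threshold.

9

Need r·√(n−2)/√(1−r²) ≥ 1.645
√(n−2) ≥ 1.645·√(1−0.3025) / 0.55 = 1.645·0.835165 / 0.55 = 2.4979
n−2 ≥ 6.2395  ⇒  n ≥ 8.2395
Smallest integer n = 9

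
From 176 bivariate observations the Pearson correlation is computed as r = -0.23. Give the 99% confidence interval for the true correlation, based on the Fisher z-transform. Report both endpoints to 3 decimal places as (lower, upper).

z_r = atanh(-0.23) = -0.234189;  SE = 1/√(n−3) = 1/√173 = 0.076029
z-limits: -0.234189 ± 2.576·0.076029 = -0.234189 ± 0.195851 = [-0.430040, -0.038338]
ρ-limits: (tanh -0.430040, tanh -0.038338) = (-0.405, -0.038)

(-0.405, -0.038)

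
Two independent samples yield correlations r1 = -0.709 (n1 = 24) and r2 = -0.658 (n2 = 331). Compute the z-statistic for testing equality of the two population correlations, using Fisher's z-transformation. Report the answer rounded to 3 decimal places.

z1 = atanh(-0.709) = -0.885170,  z2 = atanh(-0.658) = -0.789278
SE = √(1/(n1−3) + 1/(n2−3)) = √(1/21 + 1/328) = √(0.0476190 + 0.0030488) = √0.0506678 = 0.225095
z = (z1 − z2)/SE = (-0.885170 − (-0.789278)) / 0.225095 = -0.095892 / 0.225095 = -0.426

-0.426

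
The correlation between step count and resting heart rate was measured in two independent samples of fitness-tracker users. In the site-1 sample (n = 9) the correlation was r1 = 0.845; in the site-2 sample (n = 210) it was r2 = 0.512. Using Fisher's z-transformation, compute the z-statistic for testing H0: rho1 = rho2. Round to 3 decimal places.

1.625

Fisher z-transforms: z1 = atanh(0.845) = 1.238405, z2 = atanh(0.512) = 0.565437; difference d = 0.672968
Var(d) = 1/6 + 1/207 = 0.1666667 + 0.0048309 = 0.1714976
z = d/√Var(d) = 0.672968 / √0.1714976 = 0.672968 / 0.414123 = 1.625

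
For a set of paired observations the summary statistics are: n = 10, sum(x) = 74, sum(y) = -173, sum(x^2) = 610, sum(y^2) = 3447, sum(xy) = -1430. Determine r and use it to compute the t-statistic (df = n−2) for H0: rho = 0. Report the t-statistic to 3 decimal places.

Numerator: nΣxy − (Σx)(Σy) = 10·(-1430) − (74)(-173) = -1498
Denominator: √[(nΣx²−(Σx)²)(nΣy²−(Σy)²)]
  nΣx²−(Σx)² = 10·610 − 5476 = 624;  nΣy²−(Σy)² = 10·3447 − 29929 = 4541
  √(624·4541) = √2833584 = 1683.3253
r = -1498 / 1683.3253 = -0.8899
t = r·√(n−2)/√(1−r²) = -0.8899·√8 / √(1−0.791922) = -2.517017 / 0.456156 = -5.518

-5.518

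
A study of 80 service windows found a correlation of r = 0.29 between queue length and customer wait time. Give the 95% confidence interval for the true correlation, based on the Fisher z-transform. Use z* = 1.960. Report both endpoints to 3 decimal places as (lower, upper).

Fisher z: z_r = atanh(r) = ½·ln((1+0.29)/(1−0.29)) = 0.298566
SE(z) = 1/√(n−3) = 1/√77 = 0.113961
95% ⇒ z* = 1.960; margin = 1.960·0.113961 = 0.223364
CI on z-scale: (0.075202, 0.521930)
Back-transform: tanh(0.075202) = 0.075061, tanh(0.521930) = 0.479188

(0.075, 0.479)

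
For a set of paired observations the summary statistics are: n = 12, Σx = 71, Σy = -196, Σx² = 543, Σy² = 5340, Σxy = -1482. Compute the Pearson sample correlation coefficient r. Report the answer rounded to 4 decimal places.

-0.6287

S_xy = nΣxy − ΣxΣy = 12·(-1482) − 71·(-196) = -17784 − (-13916) = -3868
S_xx = nΣx² − (Σx)² = 12·543 − 71² = 6516 − 5041 = 1475
S_yy = nΣy² − (Σy)² = 12·5340 − (-196)² = 64080 − 38416 = 25664
r = S_xy / √(S_xx·S_yy) = -3868 / √(1475·25664) = -3868 / √37854400 = -3868 / 6152.5929 = -0.6287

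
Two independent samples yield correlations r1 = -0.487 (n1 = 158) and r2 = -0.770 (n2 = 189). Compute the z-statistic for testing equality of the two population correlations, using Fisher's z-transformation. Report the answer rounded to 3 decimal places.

z1 = atanh(-0.487) = -0.532120,  z2 = atanh(-0.770) = -1.020328
SE = √(1/(n1−3) + 1/(n2−3)) = √(1/155 + 1/186) = √(0.0064516 + 0.0053763) = √0.0118279 = 0.108756
z = (z1 − z2)/SE = (-0.532120 − (-1.020328)) / 0.108756 = 0.488208 / 0.108756 = 4.489

4.489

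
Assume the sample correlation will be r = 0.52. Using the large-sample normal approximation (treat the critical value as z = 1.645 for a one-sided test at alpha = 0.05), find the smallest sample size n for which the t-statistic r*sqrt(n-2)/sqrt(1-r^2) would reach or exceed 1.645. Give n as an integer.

Need r·√(n−2)/√(1−r²) ≥ 1.645
√(n−2) ≥ 1.645·√(1−0.2704) / 0.52 = 1.645·0.854166 / 0.52 = 2.7021
n−2 ≥ 7.3013  ⇒  n ≥ 9.3013
Smallest integer n = 10

10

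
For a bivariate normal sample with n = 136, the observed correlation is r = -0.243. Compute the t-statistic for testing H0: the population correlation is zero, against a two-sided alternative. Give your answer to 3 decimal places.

-2.900

1 − r² = 1 − 0.059049 = 0.940951;  √(1−r²) = 0.970026
√(n−2) = √134 = 11.575837
t = r·√(n−2)/√(1−r²) = -0.243 · 11.575837 / 0.970026 = -2.900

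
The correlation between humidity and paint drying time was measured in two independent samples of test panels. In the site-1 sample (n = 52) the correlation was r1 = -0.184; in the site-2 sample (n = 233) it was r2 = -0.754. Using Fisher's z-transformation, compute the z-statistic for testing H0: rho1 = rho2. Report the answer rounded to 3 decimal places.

5.059

Fisher z-transforms: z1 = atanh(-0.184) = -0.186120, z2 = atanh(-0.754) = -0.982161; difference d = 0.796041
Var(d) = 1/49 + 1/230 = 0.0204082 + 0.0043478 = 0.0247560
z = d/√Var(d) = 0.796041 / √0.0247560 = 0.796041 / 0.157340 = 5.059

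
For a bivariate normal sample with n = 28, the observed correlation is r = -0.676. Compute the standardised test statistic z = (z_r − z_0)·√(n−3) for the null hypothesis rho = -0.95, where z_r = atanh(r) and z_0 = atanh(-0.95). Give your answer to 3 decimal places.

z_r = atanh(-0.676) = -0.821711,  z_0 = atanh(-0.95) = -1.831781
SE = 1/√(n−3) = 1/√25 = 0.200000
z = (z_r − z_0)/SE = (-0.821711 − (-1.831781)) / 0.200000 = 1.010070 / 0.200000 = 5.050

5.050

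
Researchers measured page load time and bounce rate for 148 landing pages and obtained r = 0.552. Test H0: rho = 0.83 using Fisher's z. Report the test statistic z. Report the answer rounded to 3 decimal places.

-6.826

Fisher z: atanh(0.552) = 0.621253, atanh(0.83) = 1.188136
z = (z_r − z_0)·√(n−3) = (0.621253 − 1.188136)·√145 = -0.566883 · 12.041595 = -6.826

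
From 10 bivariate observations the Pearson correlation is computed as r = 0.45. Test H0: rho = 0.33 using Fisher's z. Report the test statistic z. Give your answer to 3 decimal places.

0.375

z_r = atanh(0.45) = 0.484700,  z_0 = atanh(0.33) = 0.342828
SE = 1/√(n−3) = 1/√7 = 0.377964
z = (z_r − z_0)/SE = (0.484700 − 0.342828) / 0.377964 = 0.141872 / 0.377964 = 0.375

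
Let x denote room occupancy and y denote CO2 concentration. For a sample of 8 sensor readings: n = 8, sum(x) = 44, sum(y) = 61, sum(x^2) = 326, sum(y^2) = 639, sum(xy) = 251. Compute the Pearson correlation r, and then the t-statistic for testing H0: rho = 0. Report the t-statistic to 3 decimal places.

-2.396

Numerator: nΣxy − (Σx)(Σy) = 8·251 − (44)(61) = -676
Denominator: √[(nΣx²−(Σx)²)(nΣy²−(Σy)²)]
  nΣx²−(Σx)² = 8·326 − 1936 = 672;  nΣy²−(Σy)² = 8·639 − 3721 = 1391
  √(672·1391) = √934752 = 966.8257
r = -676 / 966.8257 = -0.6992
t = r·√(n−2)/√(1−r²) = -0.6992·√6 / √(1−0.488881) = -1.712683 / 0.714926 = -2.396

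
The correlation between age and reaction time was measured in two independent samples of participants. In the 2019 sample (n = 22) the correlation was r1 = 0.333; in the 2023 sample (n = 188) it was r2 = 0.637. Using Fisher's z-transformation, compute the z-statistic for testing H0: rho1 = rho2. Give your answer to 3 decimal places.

-1.689

z1 = atanh(0.333) = 0.346199,  z2 = atanh(0.637) = 0.753109
SE = √(1/(n1−3) + 1/(n2−3)) = √(1/19 + 1/185) = √(0.0526316 + 0.0054054) = √0.0580370 = 0.240909
z = (z1 − z2)/SE = (0.346199 − 0.753109) / 0.240909 = -0.406910 / 0.240909 = -1.689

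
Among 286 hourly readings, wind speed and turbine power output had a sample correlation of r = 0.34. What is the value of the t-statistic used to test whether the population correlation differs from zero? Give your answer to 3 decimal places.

1 − r² = 1 − 0.1156 = 0.8844;  √(1−r²) = 0.940425
√(n−2) = √284 = 16.852300
t = r·√(n−2)/√(1−r²) = 0.34 · 16.852300 / 0.940425 = 6.093

6.093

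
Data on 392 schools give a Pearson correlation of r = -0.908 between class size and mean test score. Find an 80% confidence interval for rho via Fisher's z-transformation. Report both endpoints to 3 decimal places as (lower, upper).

z_r = atanh(-0.908) = -1.516011;  SE = 1/√(n−3) = 1/√389 = 0.050702
z-limits: -1.516011 ± 1.282·0.050702 = -1.516011 ± 0.065000 = [-1.581011, -1.451011]
ρ-limits: (tanh -1.581011, tanh -1.451011) = (-0.919, -0.896)

(-0.919, -0.896)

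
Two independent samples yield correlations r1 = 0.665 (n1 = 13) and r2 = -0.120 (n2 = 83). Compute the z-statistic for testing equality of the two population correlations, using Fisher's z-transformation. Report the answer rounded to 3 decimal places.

Fisher z-transforms: z1 = atanh(0.665) = 0.801725, z2 = atanh(-0.120) = -0.120581; difference d = 0.922306
Var(d) = 1/10 + 1/80 = 0.1000000 + 0.0125000 = 0.1125000
z = d/√Var(d) = 0.922306 / √0.1125000 = 0.922306 / 0.335410 = 2.750

2.750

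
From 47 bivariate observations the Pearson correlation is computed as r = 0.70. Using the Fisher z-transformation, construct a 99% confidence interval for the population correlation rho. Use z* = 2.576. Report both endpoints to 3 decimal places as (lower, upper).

(0.445, 0.850)

Fisher z: z_r = atanh(r) = ½·ln((1+0.70)/(1−0.70)) = 0.867301
SE(z) = 1/√(n−3) = 1/√44 = 0.150756
99% ⇒ z* = 2.576; margin = 2.576·0.150756 = 0.388347
CI on z-scale: (0.478954, 1.255648)
Back-transform: tanh(0.478954) = 0.445406, tanh(1.255648) = 0.849860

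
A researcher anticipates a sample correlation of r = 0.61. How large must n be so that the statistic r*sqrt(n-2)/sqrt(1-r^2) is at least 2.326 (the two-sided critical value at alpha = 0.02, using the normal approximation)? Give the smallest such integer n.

Need r·√(n−2)/√(1−r²) ≥ 2.326
√(n−2) ≥ 2.326·√(1−0.3721) / 0.61 = 2.326·0.792401 / 0.61 = 3.0215
n−2 ≥ 9.1295  ⇒  n ≥ 11.1295
Smallest integer n = 12

12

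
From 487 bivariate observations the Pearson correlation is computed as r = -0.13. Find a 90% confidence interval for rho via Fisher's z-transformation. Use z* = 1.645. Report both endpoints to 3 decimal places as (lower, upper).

z_r = atanh(-0.13) = -0.130740;  SE = 1/√(n−3) = 1/√484 = 0.045455
z-limits: -0.130740 ± 1.645·0.045455 = -0.130740 ± 0.074773 = [-0.205513, -0.055967]
ρ-limits: (tanh -0.205513, tanh -0.055967) = (-0.203, -0.056)

(-0.203, -0.056)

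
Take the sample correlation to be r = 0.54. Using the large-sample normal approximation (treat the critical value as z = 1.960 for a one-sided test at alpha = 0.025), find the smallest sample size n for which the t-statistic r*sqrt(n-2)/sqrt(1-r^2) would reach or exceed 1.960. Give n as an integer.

Need r·√(n−2)/√(1−r²) ≥ 1.960
√(n−2) ≥ 1.960·√(1−0.2916) / 0.54 = 1.960·0.841665 / 0.54 = 3.0549
n−2 ≥ 9.3324  ⇒  n ≥ 11.3324
Smallest integer n = 12

12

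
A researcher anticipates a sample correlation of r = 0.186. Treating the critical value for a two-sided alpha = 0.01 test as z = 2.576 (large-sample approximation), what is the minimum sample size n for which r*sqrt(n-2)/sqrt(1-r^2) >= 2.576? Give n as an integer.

Need r·√(n−2)/√(1−r²) ≥ 2.576
√(n−2) ≥ 2.576·√(1−0.034596) / 0.186 = 2.576·0.982550 / 0.186 = 13.6078
n−2 ≥ 185.1722  ⇒  n ≥ 187.1722
Smallest integer n = 188

188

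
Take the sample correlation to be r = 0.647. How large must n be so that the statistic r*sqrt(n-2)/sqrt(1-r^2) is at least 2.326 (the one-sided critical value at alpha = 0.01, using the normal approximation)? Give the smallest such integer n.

r√(n−2)/√(1−r²) ≥ 2.326  ⇔  n−2 ≥ (2.326)²·(1−r²)/r²
(1−r²)/r² = (1−0.418609)/0.418609 = 1.3889
n ≥ 2 + 5.410276·1.3889 = 2 + 7.5143 = 9.5143
⌈9.5143⌉ = 10

10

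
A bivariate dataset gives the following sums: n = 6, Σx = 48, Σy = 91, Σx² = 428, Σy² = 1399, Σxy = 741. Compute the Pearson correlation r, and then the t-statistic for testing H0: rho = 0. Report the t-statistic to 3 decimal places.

S_xy = nΣxy − ΣxΣy = 6·741 − 48·91 = 4446 − 4368 = 78
S_xx = nΣx² − (Σx)² = 6·428 − 48² = 2568 − 2304 = 264
S_yy = nΣy² − (Σy)² = 6·1399 − 91² = 8394 − 8281 = 113
r = S_xy / √(S_xx·S_yy) = 78 / √(264·113) = 78 / √29832 = 78 / 172.7194 = 0.4516
t = r·√(n−2)/√(1−r²) = 0.4516·√4 / √(1−0.203943) = 0.903200 / 0.892220 = 1.012

1.012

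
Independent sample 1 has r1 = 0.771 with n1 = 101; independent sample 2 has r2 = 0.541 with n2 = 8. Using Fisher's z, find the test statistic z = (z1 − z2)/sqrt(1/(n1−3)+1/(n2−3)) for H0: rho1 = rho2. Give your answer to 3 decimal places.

z1 = atanh(0.771) = 1.022789,  z2 = atanh(0.541) = 0.605568
SE = √(1/(n1−3) + 1/(n2−3)) = √(1/98 + 1/5) = √(0.0102041 + 0.2000000) = √0.2102041 = 0.458480
z = (z1 − z2)/SE = (1.022789 − 0.605568) / 0.458480 = 0.417221 / 0.458480 = 0.910

0.910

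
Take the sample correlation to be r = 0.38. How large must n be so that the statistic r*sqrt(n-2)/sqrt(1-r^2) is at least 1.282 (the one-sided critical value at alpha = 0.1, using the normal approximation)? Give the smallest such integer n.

12

Need r·√(n−2)/√(1−r²) ≥ 1.282
√(n−2) ≥ 1.282·√(1−0.1444) / 0.38 = 1.282·0.924986 / 0.38 = 3.1206
n−2 ≥ 9.7381  ⇒  n ≥ 11.7381
Smallest integer n = 12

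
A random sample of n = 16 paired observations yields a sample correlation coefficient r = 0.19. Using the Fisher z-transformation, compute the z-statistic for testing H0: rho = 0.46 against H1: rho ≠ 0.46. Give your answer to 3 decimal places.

-1.100

Fisher z: atanh(0.19) = 0.192337, atanh(0.46) = 0.497311
z = (z_r − z_0)·√(n−3) = (0.192337 − 0.497311)·√13 = -0.304974 · 3.605551 = -1.100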